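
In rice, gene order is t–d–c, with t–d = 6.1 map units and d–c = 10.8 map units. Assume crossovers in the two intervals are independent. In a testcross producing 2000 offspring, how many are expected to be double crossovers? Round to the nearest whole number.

Map distances give recombination frequencies of 0.061 and 0.108 for the two intervals.
With no interference, expected double-crossover frequency = 0.061 × 0.108 = 0.00659.
Expected number = 0.00659 × 2000 = 13.18 ≈ 13.

13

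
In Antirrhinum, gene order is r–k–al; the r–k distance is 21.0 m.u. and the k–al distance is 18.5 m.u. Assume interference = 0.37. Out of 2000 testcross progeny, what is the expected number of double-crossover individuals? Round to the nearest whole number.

Map distances give recombination frequencies of 0.210 and 0.185 for the two intervals.
With interference 0.37 (so coincidence = 0.63), expected double-crossover frequency = 0.210 × 0.185 × 0.63 = 0.02448.
Expected number = 0.02448 × 2000 = 48.95 ≈ 49.

49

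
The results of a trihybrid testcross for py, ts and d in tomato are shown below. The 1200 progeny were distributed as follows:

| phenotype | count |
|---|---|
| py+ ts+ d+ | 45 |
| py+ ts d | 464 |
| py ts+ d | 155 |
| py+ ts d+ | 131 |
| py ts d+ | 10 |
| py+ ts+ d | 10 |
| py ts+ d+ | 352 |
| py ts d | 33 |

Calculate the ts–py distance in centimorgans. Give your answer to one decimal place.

The two most frequent reciprocal classes, py+ ts d and py ts+ d+, are the parental types, so the F1 was py+ ts d / py ts+ d+.
The two rarest classes, py+ ts+ d and py ts d+, are the double crossovers. Comparing them with the parentals, only the ts allele has switched, so ts is the middle locus and the order is d – ts – py.
Crossovers in the ts–py interval produce the single-crossover classes py ts d and py+ ts+ d+ (33 + 45 = 78) plus the double crossovers (20).
RF(ts–py) = (78 + 20) / 1200 = 98/1200 = 0.0817 → 8.2 centimorgans.

8.2 centimorgans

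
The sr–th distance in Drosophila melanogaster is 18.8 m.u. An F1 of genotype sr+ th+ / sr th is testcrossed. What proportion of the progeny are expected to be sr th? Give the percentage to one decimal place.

40.6%

A map distance of 18.8 m.u. corresponds to a recombination frequency of 0.188.
The F1 is sr+ th+ / sr th, so sr th is a parental gamete class with expected frequency (1 − r)/2 = 0.812/2 = 0.4060.
That is 0.4060 = 40.6% of the progeny.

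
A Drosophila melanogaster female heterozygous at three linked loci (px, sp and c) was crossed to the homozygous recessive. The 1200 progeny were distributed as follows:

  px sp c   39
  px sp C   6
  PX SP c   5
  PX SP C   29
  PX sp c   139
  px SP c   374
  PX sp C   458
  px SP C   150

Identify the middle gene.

px

The two most frequent reciprocal classes, PX sp C and px SP c, are the parental types, so the F1 was PX sp C / px SP c.
The two rarest classes, px sp C and PX SP c, are the double crossovers. Comparing them with the parentals, only the px allele has switched, so px is the middle locus and the order is sp – px – c.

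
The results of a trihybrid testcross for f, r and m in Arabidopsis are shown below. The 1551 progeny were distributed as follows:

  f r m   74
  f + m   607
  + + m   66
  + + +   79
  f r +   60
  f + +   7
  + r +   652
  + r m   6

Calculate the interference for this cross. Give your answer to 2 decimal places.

The two most frequent reciprocal classes, f + m and + r +, are the parental types, so the F1 was f + m / + r +.
The two rarest classes, f + + and + r m, are the double crossovers. Comparing them with the parentals, only the m allele has switched, so m is the middle locus and the order is r – m – f.
r–m: (153 + 13)/1551 = 0.1070; m–f: (126 + 13)/1551 = 0.0896.
Expected DCO frequency = 0.1070 × 0.0896 ≈ 0.00959; observed = 13/1551 ≈ 0.00838.
Coefficient of coincidence = 0.00838/0.00959 ≈ 0.87; interference = 1 − 0.87 = 0.13.

0.13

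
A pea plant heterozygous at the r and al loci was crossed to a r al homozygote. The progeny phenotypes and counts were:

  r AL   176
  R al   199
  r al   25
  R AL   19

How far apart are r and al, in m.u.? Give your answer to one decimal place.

10.5 m.u.

The two most frequent classes, R al (199) and r AL (176), are the parental types, so the F1 was R al / r AL.
The recombinant classes are R AL and r al: 19 + 25 = 44.
Recombination frequency = 44/419 = 0.1050 ≈ 10.5%, i.e. 10.5 m.u.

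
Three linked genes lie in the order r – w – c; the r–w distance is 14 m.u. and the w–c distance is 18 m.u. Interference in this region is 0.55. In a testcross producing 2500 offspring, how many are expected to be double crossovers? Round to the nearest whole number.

Map distances give recombination frequencies of 0.140 and 0.180 for the two intervals.
With interference 0.55 (so coincidence = 0.45), expected double-crossover frequency = 0.140 × 0.180 × 0.45 = 0.01134.
Expected number = 0.01134 × 2500 = 28.35 ≈ 28.

28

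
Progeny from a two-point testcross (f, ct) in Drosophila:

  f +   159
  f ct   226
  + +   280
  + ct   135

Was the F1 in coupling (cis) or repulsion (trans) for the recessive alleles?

cis

The two most frequent classes are + + (280) and f ct (226); these are the parental (non-recombinant) types.
So the F1 carried + + on one chromosome and f ct on the other — the recessive alleles are on the same chromosome (cis / coupling).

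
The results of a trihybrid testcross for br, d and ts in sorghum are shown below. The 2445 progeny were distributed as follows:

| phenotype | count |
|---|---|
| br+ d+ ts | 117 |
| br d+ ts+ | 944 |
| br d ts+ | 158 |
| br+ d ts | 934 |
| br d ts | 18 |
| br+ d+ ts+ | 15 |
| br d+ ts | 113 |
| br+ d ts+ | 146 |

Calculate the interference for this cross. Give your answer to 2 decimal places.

The two most frequent reciprocal classes, br d+ ts+ and br+ d ts, are the parental types, so the F1 was br d+ ts+ / br+ d ts.
The two rarest classes, br+ d+ ts+ and br d ts, are the double crossovers. Comparing them with the parentals, only the br allele has switched, so br is the middle locus and the order is d – br – ts.
d–br: (275 + 33)/2445 = 0.1260; br–ts: (259 + 33)/2445 = 0.1194.
Expected DCO frequency = 0.1260 × 0.1194 ≈ 0.01504; observed = 33/2445 ≈ 0.01350.
Coefficient of coincidence = 0.01350/0.01504 ≈ 0.90; interference = 1 − 0.90 = 0.10.

0.10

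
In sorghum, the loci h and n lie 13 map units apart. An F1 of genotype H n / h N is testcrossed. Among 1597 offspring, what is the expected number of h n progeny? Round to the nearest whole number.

A map distance of 13 map units corresponds to a recombination frequency of 0.130.
The F1 is H n / h N, so h n is a recombinant gamete class with expected frequency r/2 = 0.130/2 = 0.0650.
Expected number = 0.0650 × 1597 = 103.81 ≈ 104.

104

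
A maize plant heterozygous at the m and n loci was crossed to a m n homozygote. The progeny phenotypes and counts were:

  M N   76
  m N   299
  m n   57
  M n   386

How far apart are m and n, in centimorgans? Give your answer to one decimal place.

The two most frequent classes, M n (386) and m N (299), are the parental types, so the F1 was M n / m N.
The recombinant classes are M N and m n: 76 + 57 = 133.
Recombination frequency = 133/818 = 0.1626 ≈ 16.3%, i.e. 16.3 centimorgans.

16.3 centimorgans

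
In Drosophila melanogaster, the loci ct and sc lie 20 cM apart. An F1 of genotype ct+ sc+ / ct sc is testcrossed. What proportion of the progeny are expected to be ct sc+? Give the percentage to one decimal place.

A map distance of 20 cM corresponds to a recombination frequency of 0.200.
The F1 is ct+ sc+ / ct sc, so ct sc+ is a recombinant gamete class with expected frequency r/2 = 0.200/2 = 0.1000.
That is 0.1000 = 10.0% of the progeny.

10.0%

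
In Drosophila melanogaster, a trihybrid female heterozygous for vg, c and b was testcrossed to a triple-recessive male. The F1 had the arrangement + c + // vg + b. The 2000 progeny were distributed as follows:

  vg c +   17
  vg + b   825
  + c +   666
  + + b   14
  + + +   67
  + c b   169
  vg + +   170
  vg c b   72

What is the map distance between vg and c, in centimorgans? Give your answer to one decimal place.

8.5 centimorgans

The two rarest classes, vg c + and + + b, are the double crossovers. Comparing them with the parentals, only the vg allele has switched, so vg is the middle locus and the order is b – vg – c.
Crossovers in the vg–c interval produce the single-crossover classes + + + and vg c b (67 + 72 = 139) plus the double crossovers (31).
RF(vg–c) = (139 + 31) / 2000 = 170/2000 = 0.0850 → 8.5 centimorgans.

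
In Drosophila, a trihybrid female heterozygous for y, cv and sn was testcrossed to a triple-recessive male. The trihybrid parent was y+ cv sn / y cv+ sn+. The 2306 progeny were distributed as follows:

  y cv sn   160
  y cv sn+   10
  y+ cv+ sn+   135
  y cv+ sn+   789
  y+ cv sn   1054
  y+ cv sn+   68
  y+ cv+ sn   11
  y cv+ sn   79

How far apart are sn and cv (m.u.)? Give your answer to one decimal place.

7.3 m.u.

The two rarest classes, y+ cv+ sn and y cv sn+, are the double crossovers. Comparing them with the parentals, only the cv allele has switched, so cv is the middle locus and the order is y – cv – sn.
Crossovers in the cv–sn interval produce the single-crossover classes y+ cv sn+ and y cv+ sn (68 + 79 = 147) plus the double crossovers (21).
RF(cv–sn) = (147 + 21) / 2306 = 168/2306 = 0.0729 → 7.3 m.u.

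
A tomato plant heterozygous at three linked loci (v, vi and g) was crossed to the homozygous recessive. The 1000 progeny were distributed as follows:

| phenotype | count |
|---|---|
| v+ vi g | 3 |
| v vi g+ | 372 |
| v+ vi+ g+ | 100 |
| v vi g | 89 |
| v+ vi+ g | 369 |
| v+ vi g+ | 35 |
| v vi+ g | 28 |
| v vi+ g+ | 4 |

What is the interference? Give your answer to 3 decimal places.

0.490

The two most frequent reciprocal classes, v+ vi+ g and v vi g+, are the parental types, so the F1 was v+ vi+ g / v vi g+.
The two rarest classes, v+ vi g and v vi+ g+, are the double crossovers. Comparing them with the parentals, only the vi allele has switched, so vi is the middle locus and the order is g – vi – v.
g–vi: (189 + 7)/1000 = 0.1960; vi–v: (63 + 7)/1000 = 0.0700.
Expected DCO frequency = 0.1960 × 0.0700 ≈ 0.01372; observed = 7/1000 ≈ 0.00700.
Coefficient of coincidence = 0.00700/0.01372 ≈ 0.510; interference = 1 − 0.510 = 0.490.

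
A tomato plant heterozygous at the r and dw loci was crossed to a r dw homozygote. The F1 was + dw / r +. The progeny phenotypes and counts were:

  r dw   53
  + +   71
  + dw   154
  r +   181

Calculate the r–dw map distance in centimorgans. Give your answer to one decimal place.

The recombinant classes are + + and r dw: 71 + 53 = 124.
Recombination frequency = 124/459 = 0.2702 ≈ 27.0%, i.e. 27.0 centimorgans.

27.0 centimorgans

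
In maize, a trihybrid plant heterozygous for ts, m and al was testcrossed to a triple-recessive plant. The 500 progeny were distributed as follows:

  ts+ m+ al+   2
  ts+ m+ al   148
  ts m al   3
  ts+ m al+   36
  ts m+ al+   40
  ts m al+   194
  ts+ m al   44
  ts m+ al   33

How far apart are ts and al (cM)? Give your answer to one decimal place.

14.8 cM

The two most frequent reciprocal classes, ts m al+ and ts+ m+ al, are the parental types, so the F1 was ts m al+ / ts+ m+ al.
The two rarest classes, ts m al and ts+ m+ al+, are the double crossovers. Comparing them with the parentals, only the al allele has switched, so al is the middle locus and the order is m – al – ts.
Crossovers in the al–ts interval produce the single-crossover classes ts+ m al+ and ts m+ al (36 + 33 = 69) plus the double crossovers (5).
RF(al–ts) = (69 + 5) / 500 = 74/500 = 0.1480 → 14.8 cM.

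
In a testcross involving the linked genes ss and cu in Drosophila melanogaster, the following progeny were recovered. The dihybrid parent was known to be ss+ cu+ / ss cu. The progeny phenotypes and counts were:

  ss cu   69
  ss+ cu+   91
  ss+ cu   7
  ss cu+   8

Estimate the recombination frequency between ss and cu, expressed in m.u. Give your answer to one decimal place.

8.6 m.u.

The recombinant classes are ss+ cu and ss cu+: 7 + 8 = 15.
Recombination frequency = 15/175 = 0.0857 ≈ 8.6%, i.e. 8.6 m.u.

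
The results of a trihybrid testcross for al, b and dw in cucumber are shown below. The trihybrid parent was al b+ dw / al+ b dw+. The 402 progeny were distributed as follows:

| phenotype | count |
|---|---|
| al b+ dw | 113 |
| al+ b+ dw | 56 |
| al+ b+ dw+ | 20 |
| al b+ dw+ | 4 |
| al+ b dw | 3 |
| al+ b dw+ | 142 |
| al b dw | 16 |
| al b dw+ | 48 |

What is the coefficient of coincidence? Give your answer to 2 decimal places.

0.59

The two rarest classes, al b+ dw+ and al+ b dw, are the double crossovers. Comparing them with the parentals, only the dw allele has switched, so dw is the middle locus and the order is al – dw – b.
al–dw: (104 + 7)/402 = 0.2761; dw–b: (36 + 7)/402 = 0.1070.
Expected DCO frequency = 0.2761 × 0.1070 ≈ 0.02954; observed = 7/402 ≈ 0.01741.
Coefficient of coincidence = 0.01741/0.02954 ≈ 0.59.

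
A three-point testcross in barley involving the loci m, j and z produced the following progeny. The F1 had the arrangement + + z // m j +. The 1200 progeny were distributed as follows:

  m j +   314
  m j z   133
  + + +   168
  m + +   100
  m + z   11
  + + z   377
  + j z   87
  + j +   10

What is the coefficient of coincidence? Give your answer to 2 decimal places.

0.38

The two rarest classes, m + z and + j +, are the double crossovers. Comparing them with the parentals, only the m allele has switched, so m is the middle locus and the order is z – m – j.
z–m: (301 + 21)/1200 = 0.2683; m–j: (187 + 21)/1200 = 0.1733.
Expected DCO frequency = 0.2683 × 0.1733 ≈ 0.04650; observed = 21/1200 ≈ 0.01750.
Coefficient of coincidence = 0.01750/0.04650 ≈ 0.38.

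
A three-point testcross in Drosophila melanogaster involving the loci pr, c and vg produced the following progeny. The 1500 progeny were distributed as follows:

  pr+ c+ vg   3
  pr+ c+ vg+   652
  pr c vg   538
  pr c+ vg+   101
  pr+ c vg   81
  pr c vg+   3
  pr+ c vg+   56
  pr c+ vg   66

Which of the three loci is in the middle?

The two most frequent reciprocal classes, pr+ c+ vg+ and pr c vg, are the parental types, so the F1 was pr+ c+ vg+ / pr c vg.
The two rarest classes, pr+ c+ vg and pr c vg+, are the double crossovers. Comparing them with the parentals, only the vg allele has switched, so vg is the middle locus and the order is pr – vg – c.

vg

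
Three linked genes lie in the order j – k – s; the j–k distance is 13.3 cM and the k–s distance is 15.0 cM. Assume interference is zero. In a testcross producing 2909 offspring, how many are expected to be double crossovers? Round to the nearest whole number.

Map distances give recombination frequencies of 0.133 and 0.150 for the two intervals.
With no interference, expected double-crossover frequency = 0.133 × 0.150 = 0.01995.
Expected number = 0.01995 × 2909 = 58.03 ≈ 58.

58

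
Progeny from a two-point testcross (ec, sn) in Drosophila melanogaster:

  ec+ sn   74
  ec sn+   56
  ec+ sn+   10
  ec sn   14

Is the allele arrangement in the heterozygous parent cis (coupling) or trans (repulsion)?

trans

The two most frequent classes are ec+ sn (74) and ec sn+ (56); these are the parental (non-recombinant) types.
So the F1 carried ec+ sn on one chromosome and ec sn+ on the other — the recessive alleles are on opposite chromosomes (trans / repulsion).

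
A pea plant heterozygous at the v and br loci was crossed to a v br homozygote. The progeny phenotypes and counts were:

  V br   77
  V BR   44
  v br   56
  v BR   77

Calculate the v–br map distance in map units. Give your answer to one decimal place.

39.4 map units

The two most frequent classes, V br (77) and v BR (77), are the parental types, so the F1 was V br / v BR.
The recombinant classes are V BR and v br: 44 + 56 = 100.
Recombination frequency = 100/254 = 0.3937 ≈ 39.4%, i.e. 39.4 map units.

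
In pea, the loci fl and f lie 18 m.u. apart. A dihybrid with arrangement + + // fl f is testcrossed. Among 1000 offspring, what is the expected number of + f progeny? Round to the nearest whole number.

90

A map distance of 18 m.u. corresponds to a recombination frequency of 0.180.
The F1 is + + / fl f, so + f is a recombinant gamete class with expected frequency r/2 = 0.180/2 = 0.0900.
Expected number = 0.0900 × 1000 = 90.00 ≈ 90.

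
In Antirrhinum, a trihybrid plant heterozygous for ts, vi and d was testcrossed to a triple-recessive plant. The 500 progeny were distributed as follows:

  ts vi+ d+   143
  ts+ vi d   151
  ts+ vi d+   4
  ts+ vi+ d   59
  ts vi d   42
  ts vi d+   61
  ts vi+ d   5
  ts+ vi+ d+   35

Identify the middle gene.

The two most frequent reciprocal classes, ts vi+ d+ and ts+ vi d, are the parental types, so the F1 was ts vi+ d+ / ts+ vi d.
The two rarest classes, ts vi+ d and ts+ vi d+, are the double crossovers. Comparing them with the parentals, only the d allele has switched, so d is the middle locus and the order is ts – d – vi.

d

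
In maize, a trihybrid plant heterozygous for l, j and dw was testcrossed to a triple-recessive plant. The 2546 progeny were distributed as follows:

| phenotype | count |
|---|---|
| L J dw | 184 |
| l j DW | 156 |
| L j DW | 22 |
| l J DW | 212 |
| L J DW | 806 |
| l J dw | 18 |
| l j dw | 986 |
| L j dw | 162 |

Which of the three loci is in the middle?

j

The two most frequent reciprocal classes, l j dw and L J DW, are the parental types, so the F1 was l j dw / L J DW.
The two rarest classes, l J dw and L j DW, are the double crossovers. Comparing them with the parentals, only the j allele has switched, so j is the middle locus and the order is dw – j – l.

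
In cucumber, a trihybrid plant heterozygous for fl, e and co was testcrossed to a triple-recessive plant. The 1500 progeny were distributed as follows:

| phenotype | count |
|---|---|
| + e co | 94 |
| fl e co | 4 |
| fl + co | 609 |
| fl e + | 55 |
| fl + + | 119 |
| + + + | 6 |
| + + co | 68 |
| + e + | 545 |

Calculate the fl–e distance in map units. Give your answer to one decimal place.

The two most frequent reciprocal classes, fl + co and + e +, are the parental types, so the F1 was fl + co / + e +.
The two rarest classes, fl e co and + + +, are the double crossovers. Comparing them with the parentals, only the e allele has switched, so e is the middle locus and the order is fl – e – co.
Crossovers in the fl–e interval produce the single-crossover classes + + co and fl e + (68 + 55 = 123) plus the double crossovers (10).
RF(fl–e) = (123 + 10) / 1500 = 133/1500 = 0.0887 → 8.9 map units.

8.9 map units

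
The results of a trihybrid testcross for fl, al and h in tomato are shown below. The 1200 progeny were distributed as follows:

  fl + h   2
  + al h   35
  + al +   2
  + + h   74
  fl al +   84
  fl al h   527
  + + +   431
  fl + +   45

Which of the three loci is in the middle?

The two most frequent reciprocal classes, fl al h and + + +, are the parental types, so the F1 was fl al h / + + +.
The two rarest classes, fl + h and + al +, are the double crossovers. Comparing them with the parentals, only the al allele has switched, so al is the middle locus and the order is h – al – fl.

al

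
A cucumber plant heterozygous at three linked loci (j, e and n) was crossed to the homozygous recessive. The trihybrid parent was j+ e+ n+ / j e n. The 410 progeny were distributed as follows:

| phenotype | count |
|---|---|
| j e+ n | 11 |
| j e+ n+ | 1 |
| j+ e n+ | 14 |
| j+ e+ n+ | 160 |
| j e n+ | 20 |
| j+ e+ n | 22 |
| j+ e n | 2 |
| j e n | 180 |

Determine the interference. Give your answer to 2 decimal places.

0.02

The two rarest classes, j e+ n+ and j+ e n, are the double crossovers. Comparing them with the parentals, only the j allele has switched, so j is the middle locus and the order is e – j – n.
e–j: (25 + 3)/410 = 0.0683; j–n: (42 + 3)/410 = 0.1098.
Expected DCO frequency = 0.0683 × 0.1098 ≈ 0.00750; observed = 3/410 ≈ 0.00732.
Coefficient of coincidence = 0.00732/0.00750 ≈ 0.98; interference = 1 − 0.98 = 0.02.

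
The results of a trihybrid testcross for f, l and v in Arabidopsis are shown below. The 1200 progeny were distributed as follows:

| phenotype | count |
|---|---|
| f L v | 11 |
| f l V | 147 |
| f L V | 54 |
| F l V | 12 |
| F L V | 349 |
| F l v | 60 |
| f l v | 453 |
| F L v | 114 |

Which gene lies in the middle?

l

The two most frequent reciprocal classes, F L V and f l v, are the parental types, so the F1 was F L V / f l v.
The two rarest classes, F l V and f L v, are the double crossovers. Comparing them with the parentals, only the l allele has switched, so l is the middle locus and the order is f – l – v.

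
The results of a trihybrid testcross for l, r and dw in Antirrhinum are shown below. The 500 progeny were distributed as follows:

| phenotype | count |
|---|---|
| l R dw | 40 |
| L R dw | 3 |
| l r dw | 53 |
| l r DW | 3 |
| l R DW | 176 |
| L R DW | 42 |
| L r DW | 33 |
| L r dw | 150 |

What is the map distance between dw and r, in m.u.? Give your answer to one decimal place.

15.8 m.u.

The two most frequent reciprocal classes, l R DW and L r dw, are the parental types, so the F1 was l R DW / L r dw.
The two rarest classes, l r DW and L R dw, are the double crossovers. Comparing them with the parentals, only the r allele has switched, so r is the middle locus and the order is l – r – dw.
Crossovers in the r–dw interval produce the single-crossover classes l R dw and L r DW (40 + 33 = 73) plus the double crossovers (6).
RF(r–dw) = (73 + 6) / 500 = 79/500 = 0.1580 → 15.8 m.u.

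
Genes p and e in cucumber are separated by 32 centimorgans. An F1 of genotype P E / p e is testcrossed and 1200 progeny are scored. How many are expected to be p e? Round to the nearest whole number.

A map distance of 32 centimorgans corresponds to a recombination frequency of 0.320.
The F1 is P E / p e, so p e is a parental gamete class with expected frequency (1 − r)/2 = 0.680/2 = 0.3400.
Expected number = 0.3400 × 1200 = 408.00 ≈ 408.

408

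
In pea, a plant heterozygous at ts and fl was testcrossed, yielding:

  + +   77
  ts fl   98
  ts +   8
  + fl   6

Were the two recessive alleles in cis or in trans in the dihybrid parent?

cis

The two most frequent classes are + + (77) and ts fl (98); these are the parental (non-recombinant) types.
So the F1 carried + + on one chromosome and ts fl on the other — the recessive alleles are on the same chromosome (cis / coupling).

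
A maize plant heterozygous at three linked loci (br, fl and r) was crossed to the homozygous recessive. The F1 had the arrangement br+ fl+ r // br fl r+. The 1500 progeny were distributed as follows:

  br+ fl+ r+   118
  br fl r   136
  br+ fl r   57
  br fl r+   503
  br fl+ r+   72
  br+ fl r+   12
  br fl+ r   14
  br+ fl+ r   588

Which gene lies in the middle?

The two rarest classes, br fl+ r and br+ fl r+, are the double crossovers. Comparing them with the parentals, only the br allele has switched, so br is the middle locus and the order is r – br – fl.

br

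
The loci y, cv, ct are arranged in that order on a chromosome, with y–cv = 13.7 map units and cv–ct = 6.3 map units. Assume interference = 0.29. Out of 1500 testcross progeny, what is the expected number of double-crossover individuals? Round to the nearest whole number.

Map distances give recombination frequencies of 0.137 and 0.063 for the two intervals.
With interference 0.29 (so coincidence = 0.71), expected double-crossover frequency = 0.137 × 0.063 × 0.71 = 0.00613.
Expected number = 0.00613 × 1500 = 9.19 ≈ 9.

9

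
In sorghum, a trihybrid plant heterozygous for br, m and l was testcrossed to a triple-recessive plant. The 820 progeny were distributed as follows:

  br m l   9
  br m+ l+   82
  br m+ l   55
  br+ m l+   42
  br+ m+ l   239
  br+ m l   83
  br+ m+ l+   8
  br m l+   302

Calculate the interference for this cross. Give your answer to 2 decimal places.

The two most frequent reciprocal classes, br m l+ and br+ m+ l, are the parental types, so the F1 was br m l+ / br+ m+ l.
The two rarest classes, br m l and br+ m+ l+, are the double crossovers. Comparing them with the parentals, only the l allele has switched, so l is the middle locus and the order is m – l – br.
m–l: (165 + 17)/820 = 0.2220; l–br: (97 + 17)/820 = 0.1390.
Expected DCO frequency = 0.2220 × 0.1390 ≈ 0.03086; observed = 17/820 ≈ 0.02073.
Coefficient of coincidence = 0.02073/0.03086 ≈ 0.67; interference = 1 − 0.67 = 0.33.

0.33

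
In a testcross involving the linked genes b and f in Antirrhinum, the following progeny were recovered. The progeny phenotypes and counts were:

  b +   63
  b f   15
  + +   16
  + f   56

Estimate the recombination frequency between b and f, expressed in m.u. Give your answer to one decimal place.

20.7 m.u.

The two most frequent classes, + f (56) and b + (63), are the parental types, so the F1 was + f / b +.
The recombinant classes are + + and b f: 16 + 15 = 31.
Recombination frequency = 31/150 = 0.2067 ≈ 20.7%, i.e. 20.7 m.u.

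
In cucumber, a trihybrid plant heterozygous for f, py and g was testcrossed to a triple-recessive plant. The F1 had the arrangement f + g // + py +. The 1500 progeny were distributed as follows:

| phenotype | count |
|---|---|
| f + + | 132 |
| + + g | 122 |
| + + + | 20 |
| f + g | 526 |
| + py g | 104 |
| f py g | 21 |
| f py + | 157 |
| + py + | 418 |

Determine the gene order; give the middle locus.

py

The two rarest classes, f py g and + + +, are the double crossovers. Comparing them with the parentals, only the py allele has switched, so py is the middle locus and the order is f – py – g.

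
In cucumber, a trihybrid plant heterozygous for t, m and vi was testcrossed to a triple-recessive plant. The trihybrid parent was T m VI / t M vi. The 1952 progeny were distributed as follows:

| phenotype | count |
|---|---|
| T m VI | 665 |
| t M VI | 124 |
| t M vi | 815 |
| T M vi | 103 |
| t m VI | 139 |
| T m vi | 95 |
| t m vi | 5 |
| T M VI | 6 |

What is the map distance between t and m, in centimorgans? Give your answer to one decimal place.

13.0 centimorgans

The two rarest classes, T M VI and t m vi, are the double crossovers. Comparing them with the parentals, only the m allele has switched, so m is the middle locus and the order is vi – m – t.
Crossovers in the m–t interval produce the single-crossover classes t m VI and T M vi (139 + 103 = 242) plus the double crossovers (11).
RF(m–t) = (242 + 11) / 1952 = 253/1952 = 0.1296 → 13.0 centimorgans.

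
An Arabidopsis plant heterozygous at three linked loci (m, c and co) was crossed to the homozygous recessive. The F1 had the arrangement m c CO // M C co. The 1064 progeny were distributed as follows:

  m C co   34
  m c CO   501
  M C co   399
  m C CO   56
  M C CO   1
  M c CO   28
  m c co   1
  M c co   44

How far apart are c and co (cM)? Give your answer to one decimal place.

9.6 cM

The two rarest classes, m c co and M C CO, are the double crossovers. Comparing them with the parentals, only the co allele has switched, so co is the middle locus and the order is c – co – m.
Crossovers in the c–co interval produce the single-crossover classes m C CO and M c co (56 + 44 = 100) plus the double crossovers (2).
RF(c–co) = (100 + 2) / 1064 = 102/1064 = 0.0959 → 9.6 cM.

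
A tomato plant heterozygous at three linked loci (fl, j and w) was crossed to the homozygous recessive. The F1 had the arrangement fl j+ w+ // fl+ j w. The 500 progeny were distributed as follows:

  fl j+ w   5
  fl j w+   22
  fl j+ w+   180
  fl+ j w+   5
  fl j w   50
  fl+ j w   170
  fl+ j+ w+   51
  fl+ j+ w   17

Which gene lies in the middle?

w

The two rarest classes, fl j+ w and fl+ j w+, are the double crossovers. Comparing them with the parentals, only the w allele has switched, so w is the middle locus and the order is fl – w – j.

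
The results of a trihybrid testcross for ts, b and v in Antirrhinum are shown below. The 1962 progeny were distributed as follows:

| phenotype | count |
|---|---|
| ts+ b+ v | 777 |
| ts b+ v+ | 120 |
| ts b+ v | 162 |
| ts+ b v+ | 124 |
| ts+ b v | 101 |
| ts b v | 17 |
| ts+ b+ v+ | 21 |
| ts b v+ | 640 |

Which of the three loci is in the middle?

v

The two most frequent reciprocal classes, ts b v+ and ts+ b+ v, are the parental types, so the F1 was ts b v+ / ts+ b+ v.
The two rarest classes, ts b v and ts+ b+ v+, are the double crossovers. Comparing them with the parentals, only the v allele has switched, so v is the middle locus and the order is ts – v – b.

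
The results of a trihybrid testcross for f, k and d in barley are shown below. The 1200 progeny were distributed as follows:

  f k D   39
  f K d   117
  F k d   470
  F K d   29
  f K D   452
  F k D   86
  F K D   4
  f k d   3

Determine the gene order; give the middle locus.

f

The two most frequent reciprocal classes, f K D and F k d, are the parental types, so the F1 was f K D / F k d.
The two rarest classes, F K D and f k d, are the double crossovers. Comparing them with the parentals, only the f allele has switched, so f is the middle locus and the order is k – f – d.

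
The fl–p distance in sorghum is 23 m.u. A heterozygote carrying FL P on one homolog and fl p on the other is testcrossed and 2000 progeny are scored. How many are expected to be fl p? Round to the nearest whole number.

770

A map distance of 23 m.u. corresponds to a recombination frequency of 0.230.
The F1 is FL P / fl p, so fl p is a parental gamete class with expected frequency (1 − r)/2 = 0.770/2 = 0.3850.
Expected number = 0.3850 × 2000 = 770.00 ≈ 770.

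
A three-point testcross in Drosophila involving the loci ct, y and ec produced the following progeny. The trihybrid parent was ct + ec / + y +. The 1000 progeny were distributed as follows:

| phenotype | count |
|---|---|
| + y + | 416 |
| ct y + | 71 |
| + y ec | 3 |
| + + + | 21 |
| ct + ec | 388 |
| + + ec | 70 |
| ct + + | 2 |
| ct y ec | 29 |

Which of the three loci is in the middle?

The two rarest classes, ct + + and + y ec, are the double crossovers. Comparing them with the parentals, only the ec allele has switched, so ec is the middle locus and the order is ct – ec – y.

ec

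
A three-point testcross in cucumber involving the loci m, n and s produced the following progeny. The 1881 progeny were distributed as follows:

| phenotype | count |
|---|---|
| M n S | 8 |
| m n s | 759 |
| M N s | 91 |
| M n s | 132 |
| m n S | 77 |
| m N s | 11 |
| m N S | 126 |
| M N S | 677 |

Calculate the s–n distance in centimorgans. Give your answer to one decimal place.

9.9 centimorgans

The two most frequent reciprocal classes, m n s and M N S, are the parental types, so the F1 was m n s / M N S.
The two rarest classes, m N s and M n S, are the double crossovers. Comparing them with the parentals, only the n allele has switched, so n is the middle locus and the order is m – n – s.
Crossovers in the n–s interval produce the single-crossover classes m n S and M N s (77 + 91 = 168) plus the double crossovers (19).
RF(n–s) = (168 + 19) / 1881 = 187/1881 = 0.0994 → 9.9 centimorgans.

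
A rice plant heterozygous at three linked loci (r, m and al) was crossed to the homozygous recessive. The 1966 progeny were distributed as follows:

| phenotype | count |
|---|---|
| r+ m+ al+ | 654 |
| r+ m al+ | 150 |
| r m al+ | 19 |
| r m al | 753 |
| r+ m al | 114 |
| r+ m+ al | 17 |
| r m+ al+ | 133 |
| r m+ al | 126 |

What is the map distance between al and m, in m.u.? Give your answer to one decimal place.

15.9 m.u.

The two most frequent reciprocal classes, r m al and r+ m+ al+, are the parental types, so the F1 was r m al / r+ m+ al+.
The two rarest classes, r m al+ and r+ m+ al, are the double crossovers. Comparing them with the parentals, only the al allele has switched, so al is the middle locus and the order is r – al – m.
Crossovers in the al–m interval produce the single-crossover classes r m+ al and r+ m al+ (126 + 150 = 276) plus the double crossovers (36).
RF(al–m) = (276 + 36) / 1966 = 312/1966 = 0.1587 → 15.9 m.u.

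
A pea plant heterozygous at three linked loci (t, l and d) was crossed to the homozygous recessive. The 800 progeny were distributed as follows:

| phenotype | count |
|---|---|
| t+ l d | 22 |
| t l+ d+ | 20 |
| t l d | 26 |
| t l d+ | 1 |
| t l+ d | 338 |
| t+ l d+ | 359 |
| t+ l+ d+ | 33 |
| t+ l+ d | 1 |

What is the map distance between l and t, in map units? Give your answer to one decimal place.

The two most frequent reciprocal classes, t+ l d+ and t l+ d, are the parental types, so the F1 was t+ l d+ / t l+ d.
The two rarest classes, t l d+ and t+ l+ d, are the double crossovers. Comparing them with the parentals, only the t allele has switched, so t is the middle locus and the order is l – t – d.
Crossovers in the l–t interval produce the single-crossover classes t+ l+ d+ and t l d (33 + 26 = 59) plus the double crossovers (2).
RF(l–t) = (59 + 2) / 800 = 61/800 = 0.0762 → 7.6 map units.

7.6 map units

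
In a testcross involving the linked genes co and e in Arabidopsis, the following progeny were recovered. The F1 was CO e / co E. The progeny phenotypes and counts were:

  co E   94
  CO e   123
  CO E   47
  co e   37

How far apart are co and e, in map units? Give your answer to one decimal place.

27.9 map units

The recombinant classes are CO E and co e: 47 + 37 = 84.
Recombination frequency = 84/301 = 0.2791 ≈ 27.9%, i.e. 27.9 map units.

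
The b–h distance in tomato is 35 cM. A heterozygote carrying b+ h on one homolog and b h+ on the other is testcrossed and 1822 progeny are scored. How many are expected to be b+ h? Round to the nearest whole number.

A map distance of 35 cM corresponds to a recombination frequency of 0.350.
The F1 is b+ h / b h+, so b+ h is a parental gamete class with expected frequency (1 − r)/2 = 0.650/2 = 0.3250.
Expected number = 0.3250 × 1822 = 592.15 ≈ 592.

592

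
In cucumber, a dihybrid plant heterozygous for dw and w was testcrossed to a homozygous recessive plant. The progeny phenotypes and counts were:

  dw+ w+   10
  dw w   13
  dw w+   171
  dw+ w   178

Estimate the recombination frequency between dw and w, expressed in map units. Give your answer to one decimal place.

The two most frequent classes, dw+ w (178) and dw w+ (171), are the parental types, so the F1 was dw+ w / dw w+.
The recombinant classes are dw+ w+ and dw w: 10 + 13 = 23.
Recombination frequency = 23/372 = 0.0618 ≈ 6.2%, i.e. 6.2 map units.

6.2 map units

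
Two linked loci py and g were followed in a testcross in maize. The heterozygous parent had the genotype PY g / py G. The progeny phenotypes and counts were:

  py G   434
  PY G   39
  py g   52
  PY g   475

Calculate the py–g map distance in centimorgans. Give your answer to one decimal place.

9.1 centimorgans

The recombinant classes are PY G and py g: 39 + 52 = 91.
Recombination frequency = 91/1000 = 0.0910 ≈ 9.1%, i.e. 9.1 centimorgans.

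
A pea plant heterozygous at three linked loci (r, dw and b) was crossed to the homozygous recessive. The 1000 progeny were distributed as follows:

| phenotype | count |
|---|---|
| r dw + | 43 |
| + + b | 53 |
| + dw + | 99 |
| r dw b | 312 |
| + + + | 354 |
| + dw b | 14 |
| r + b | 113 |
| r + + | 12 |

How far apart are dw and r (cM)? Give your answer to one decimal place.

23.8 cM

The two most frequent reciprocal classes, + + + and r dw b, are the parental types, so the F1 was + + + / r dw b.
The two rarest classes, r + + and + dw b, are the double crossovers. Comparing them with the parentals, only the r allele has switched, so r is the middle locus and the order is dw – r – b.
Crossovers in the dw–r interval produce the single-crossover classes + dw + and r + b (99 + 113 = 212) plus the double crossovers (26).
RF(dw–r) = (212 + 26) / 1000 = 238/1000 = 0.2380 → 23.8 cM.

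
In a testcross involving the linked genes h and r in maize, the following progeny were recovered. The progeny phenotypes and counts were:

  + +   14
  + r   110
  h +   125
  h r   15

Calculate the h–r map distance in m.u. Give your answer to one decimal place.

The two most frequent classes, + r (110) and h + (125), are the parental types, so the F1 was + r / h +.
The recombinant classes are + + and h r: 14 + 15 = 29.
Recombination frequency = 29/264 = 0.1098 ≈ 11.0%, i.e. 11.0 m.u.

11.0 m.u.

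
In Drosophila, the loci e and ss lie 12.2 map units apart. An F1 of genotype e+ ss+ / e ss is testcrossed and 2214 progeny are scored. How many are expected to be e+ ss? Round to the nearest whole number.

135

A map distance of 12.2 map units corresponds to a recombination frequency of 0.122.
The F1 is e+ ss+ / e ss, so e+ ss is a recombinant gamete class with expected frequency r/2 = 0.122/2 = 0.0610.
Expected number = 0.0610 × 2214 = 135.05 ≈ 135.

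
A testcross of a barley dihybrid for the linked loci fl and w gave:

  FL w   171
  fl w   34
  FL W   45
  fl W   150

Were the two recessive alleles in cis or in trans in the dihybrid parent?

trans

The two most frequent classes are FL w (171) and fl W (150); these are the parental (non-recombinant) types.
So the F1 carried FL w on one chromosome and fl W on the other — the recessive alleles are on opposite chromosomes (trans / repulsion).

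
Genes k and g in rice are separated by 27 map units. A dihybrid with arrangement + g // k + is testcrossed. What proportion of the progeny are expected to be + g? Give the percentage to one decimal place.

36.5%

A map distance of 27 map units corresponds to a recombination frequency of 0.270.
The F1 is + g / k +, so + g is a parental gamete class with expected frequency (1 − r)/2 = 0.730/2 = 0.3650.
That is 0.3650 = 36.5% of the progeny.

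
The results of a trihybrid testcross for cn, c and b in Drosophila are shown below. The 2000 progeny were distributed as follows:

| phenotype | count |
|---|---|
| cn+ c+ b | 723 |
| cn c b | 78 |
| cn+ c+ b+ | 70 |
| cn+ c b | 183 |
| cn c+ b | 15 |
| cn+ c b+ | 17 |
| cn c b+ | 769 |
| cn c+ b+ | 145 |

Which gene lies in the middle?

cn

The two most frequent reciprocal classes, cn c b+ and cn+ c+ b, are the parental types, so the F1 was cn c b+ / cn+ c+ b.
The two rarest classes, cn+ c b+ and cn c+ b, are the double crossovers. Comparing them with the parentals, only the cn allele has switched, so cn is the middle locus and the order is b – cn – c.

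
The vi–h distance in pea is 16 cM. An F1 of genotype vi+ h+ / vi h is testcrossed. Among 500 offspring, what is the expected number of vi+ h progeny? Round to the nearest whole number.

A map distance of 16 cM corresponds to a recombination frequency of 0.160.
The F1 is vi+ h+ / vi h, so vi+ h is a recombinant gamete class with expected frequency r/2 = 0.160/2 = 0.0800.
Expected number = 0.0800 × 500 = 40.00 ≈ 40.

40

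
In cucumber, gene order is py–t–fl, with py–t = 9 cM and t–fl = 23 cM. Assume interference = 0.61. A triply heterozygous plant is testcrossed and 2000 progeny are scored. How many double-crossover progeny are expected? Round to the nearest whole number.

16

Map distances give recombination frequencies of 0.090 and 0.230 for the two intervals.
With interference 0.61 (so coincidence = 0.39), expected double-crossover frequency = 0.090 × 0.230 × 0.39 = 0.00807.
Expected number = 0.00807 × 2000 = 16.15 ≈ 16.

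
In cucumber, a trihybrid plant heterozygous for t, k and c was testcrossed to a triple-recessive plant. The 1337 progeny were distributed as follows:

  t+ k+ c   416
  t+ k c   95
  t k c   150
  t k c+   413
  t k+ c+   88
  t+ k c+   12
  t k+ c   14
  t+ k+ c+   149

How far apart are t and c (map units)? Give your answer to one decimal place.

24.3 map units

The two most frequent reciprocal classes, t+ k+ c and t k c+, are the parental types, so the F1 was t+ k+ c / t k c+.
The two rarest classes, t k+ c and t+ k c+, are the double crossovers. Comparing them with the parentals, only the t allele has switched, so t is the middle locus and the order is k – t – c.
Crossovers in the t–c interval produce the single-crossover classes t+ k+ c+ and t k c (149 + 150 = 299) plus the double crossovers (26).
RF(t–c) = (299 + 26) / 1337 = 325/1337 = 0.2431 → 24.3 map units.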